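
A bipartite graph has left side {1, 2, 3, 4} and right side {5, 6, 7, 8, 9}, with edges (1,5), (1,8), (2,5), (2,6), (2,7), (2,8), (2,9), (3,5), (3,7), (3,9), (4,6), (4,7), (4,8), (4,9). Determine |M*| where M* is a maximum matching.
4 (matching: (1,8), (2,9), (3,7), (4,6); upper bound min(|L|,|R|) = min(4,5) = 4)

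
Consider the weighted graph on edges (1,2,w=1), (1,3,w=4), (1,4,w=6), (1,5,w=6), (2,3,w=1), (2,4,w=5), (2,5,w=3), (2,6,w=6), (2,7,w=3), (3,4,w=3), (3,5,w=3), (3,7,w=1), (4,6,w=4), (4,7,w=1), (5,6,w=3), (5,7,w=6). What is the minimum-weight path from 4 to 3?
2 (path: 4 -> 7 -> 3; weights 1 + 1 = 2)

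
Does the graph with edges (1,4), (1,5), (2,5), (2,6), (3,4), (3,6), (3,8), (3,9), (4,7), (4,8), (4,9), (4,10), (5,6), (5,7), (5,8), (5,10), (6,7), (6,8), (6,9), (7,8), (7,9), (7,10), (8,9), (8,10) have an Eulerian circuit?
No (2 vertices have odd degree: {8, 9}; Eulerian circuit requires 0)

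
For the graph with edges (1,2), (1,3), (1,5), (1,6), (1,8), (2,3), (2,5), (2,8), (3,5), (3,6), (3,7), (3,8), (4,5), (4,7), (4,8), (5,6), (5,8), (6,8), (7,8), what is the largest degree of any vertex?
7 (attained at vertex 8)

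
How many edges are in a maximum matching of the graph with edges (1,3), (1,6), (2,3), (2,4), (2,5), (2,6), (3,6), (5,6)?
3 (matching: (1,3), (2,4), (5,6); upper bound floor(n/2) = floor(6/2) = 3)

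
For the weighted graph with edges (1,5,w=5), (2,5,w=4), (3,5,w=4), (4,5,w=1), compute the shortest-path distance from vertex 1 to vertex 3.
9 (path: 1 -> 5 -> 3; weights 5 + 4 = 9)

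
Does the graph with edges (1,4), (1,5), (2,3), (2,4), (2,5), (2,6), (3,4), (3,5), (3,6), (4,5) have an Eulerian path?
Yes — and in fact it has an Eulerian circuit (the graph is connected and all 6 vertices have even degree)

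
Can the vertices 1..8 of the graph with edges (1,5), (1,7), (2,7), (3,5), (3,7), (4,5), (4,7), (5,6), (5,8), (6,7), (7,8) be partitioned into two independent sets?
Yes. Partition: {1, 2, 3, 4, 6, 8}, {5, 7}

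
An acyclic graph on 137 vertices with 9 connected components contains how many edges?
128 (Each of the 9 component trees on V_i vertices has V_i - 1 edges; summing gives V - C = 137 - 9 = 128)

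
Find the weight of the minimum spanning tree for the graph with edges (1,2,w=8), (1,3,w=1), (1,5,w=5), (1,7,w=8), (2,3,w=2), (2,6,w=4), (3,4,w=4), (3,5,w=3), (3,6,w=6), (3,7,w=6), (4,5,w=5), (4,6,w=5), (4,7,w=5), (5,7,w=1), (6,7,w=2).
13 (MST edges: (1,3,w=1), (2,3,w=2), (3,4,w=4), (3,5,w=3), (5,7,w=1), (6,7,w=2); sum of weights 1 + 2 + 4 + 3 + 1 + 2 = 13)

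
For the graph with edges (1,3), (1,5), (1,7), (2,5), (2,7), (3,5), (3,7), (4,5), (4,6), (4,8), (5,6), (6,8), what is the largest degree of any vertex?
5 (attained at vertex 5)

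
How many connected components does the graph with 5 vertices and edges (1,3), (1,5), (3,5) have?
3 (components: {1, 3, 5}, {2}, {4})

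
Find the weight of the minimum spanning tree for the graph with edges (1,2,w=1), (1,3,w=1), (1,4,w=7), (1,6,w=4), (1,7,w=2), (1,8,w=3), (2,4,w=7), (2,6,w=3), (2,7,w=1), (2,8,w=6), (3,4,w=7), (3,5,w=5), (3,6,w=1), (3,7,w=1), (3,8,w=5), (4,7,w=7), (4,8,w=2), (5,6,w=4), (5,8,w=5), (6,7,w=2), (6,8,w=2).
12 (MST edges: (1,2,w=1), (1,3,w=1), (2,7,w=1), (3,6,w=1), (4,8,w=2), (5,6,w=4), (6,8,w=2); sum of weights 1 + 1 + 1 + 1 + 2 + 4 + 2 = 12)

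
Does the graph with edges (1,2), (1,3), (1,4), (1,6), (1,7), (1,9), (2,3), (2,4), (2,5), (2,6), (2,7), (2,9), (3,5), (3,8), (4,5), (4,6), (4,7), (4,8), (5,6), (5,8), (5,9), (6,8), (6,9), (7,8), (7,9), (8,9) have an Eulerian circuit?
No (2 vertices have odd degree: {2, 7}; Eulerian circuit requires 0)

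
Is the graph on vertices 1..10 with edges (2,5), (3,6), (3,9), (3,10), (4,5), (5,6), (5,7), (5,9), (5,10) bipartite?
Yes. Partition: {1, 2, 4, 6, 7, 8, 9, 10}, {3, 5}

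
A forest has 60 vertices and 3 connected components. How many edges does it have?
57 (Each of the 3 component trees on V_i vertices has V_i - 1 edges; summing gives V - C = 60 - 3 = 57)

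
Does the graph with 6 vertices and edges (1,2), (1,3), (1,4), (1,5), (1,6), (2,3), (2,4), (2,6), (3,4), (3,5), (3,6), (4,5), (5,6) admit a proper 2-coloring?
No (odd cycle of length 3: 3 -> 1 -> 5 -> 3)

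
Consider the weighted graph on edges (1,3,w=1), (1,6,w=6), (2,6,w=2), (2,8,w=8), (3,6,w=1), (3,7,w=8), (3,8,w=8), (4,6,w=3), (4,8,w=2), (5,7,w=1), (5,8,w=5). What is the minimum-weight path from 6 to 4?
3 (path: 6 -> 4; weights 3 = 3)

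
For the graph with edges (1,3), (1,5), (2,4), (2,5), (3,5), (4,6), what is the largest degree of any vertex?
3 (attained at vertex 5)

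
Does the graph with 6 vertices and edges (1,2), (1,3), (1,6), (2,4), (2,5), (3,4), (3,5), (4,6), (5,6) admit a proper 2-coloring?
Yes. Partition: {1, 4, 5}, {2, 3, 6}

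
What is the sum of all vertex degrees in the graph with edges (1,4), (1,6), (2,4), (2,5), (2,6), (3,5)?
12 (handshake: sum of degrees = 2|E| = 2 x 6 = 12)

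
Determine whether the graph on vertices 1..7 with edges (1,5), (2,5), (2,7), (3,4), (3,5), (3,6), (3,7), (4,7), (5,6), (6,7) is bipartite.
No (odd cycle of length 3: 3 -> 5 -> 6 -> 3)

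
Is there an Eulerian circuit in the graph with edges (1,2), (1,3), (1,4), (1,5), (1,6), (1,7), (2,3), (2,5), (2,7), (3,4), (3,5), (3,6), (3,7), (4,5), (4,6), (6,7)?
Yes (the graph is connected and all 7 vertices have even degree)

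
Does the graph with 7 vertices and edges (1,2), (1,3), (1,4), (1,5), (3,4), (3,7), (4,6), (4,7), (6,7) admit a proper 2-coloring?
No (odd cycle of length 3: 4 -> 1 -> 3 -> 4)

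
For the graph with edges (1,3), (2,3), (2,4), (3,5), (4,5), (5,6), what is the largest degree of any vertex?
3 (attained at vertices 3, 5)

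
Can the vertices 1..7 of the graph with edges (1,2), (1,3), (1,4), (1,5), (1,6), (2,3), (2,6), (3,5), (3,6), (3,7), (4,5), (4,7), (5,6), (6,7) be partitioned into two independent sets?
No (odd cycle of length 3: 3 -> 1 -> 6 -> 3)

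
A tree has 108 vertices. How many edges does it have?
107 (A tree on V vertices has V - 1 edges, so 108 - 1 = 107)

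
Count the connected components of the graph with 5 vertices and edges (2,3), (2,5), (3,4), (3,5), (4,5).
2 (components: {1}, {2, 3, 4, 5})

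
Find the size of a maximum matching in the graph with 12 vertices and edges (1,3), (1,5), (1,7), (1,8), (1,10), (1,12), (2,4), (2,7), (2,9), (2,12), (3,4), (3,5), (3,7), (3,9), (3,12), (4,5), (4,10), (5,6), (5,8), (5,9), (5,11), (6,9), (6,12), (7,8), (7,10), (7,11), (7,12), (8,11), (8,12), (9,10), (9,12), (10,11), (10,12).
6 (matching: (1,3), (2,4), (5,11), (6,9), (7,8), (10,12); upper bound floor(n/2) = floor(12/2) = 6)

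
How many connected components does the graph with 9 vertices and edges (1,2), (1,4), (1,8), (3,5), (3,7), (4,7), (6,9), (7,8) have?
2 (components: {1, 2, 3, 4, 5, 7, 8}, {6, 9})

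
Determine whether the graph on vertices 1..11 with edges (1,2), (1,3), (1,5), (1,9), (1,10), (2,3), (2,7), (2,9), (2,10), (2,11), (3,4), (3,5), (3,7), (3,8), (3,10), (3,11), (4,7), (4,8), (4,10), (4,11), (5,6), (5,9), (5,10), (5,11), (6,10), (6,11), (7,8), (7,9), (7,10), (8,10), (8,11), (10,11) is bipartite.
No (odd cycle of length 3: 3 -> 1 -> 10 -> 3)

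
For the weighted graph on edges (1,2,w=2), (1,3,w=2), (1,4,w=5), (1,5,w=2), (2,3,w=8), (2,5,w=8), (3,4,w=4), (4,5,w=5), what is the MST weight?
10 (MST edges: (1,2,w=2), (1,3,w=2), (1,5,w=2), (3,4,w=4); sum of weights 2 + 2 + 2 + 4 = 10)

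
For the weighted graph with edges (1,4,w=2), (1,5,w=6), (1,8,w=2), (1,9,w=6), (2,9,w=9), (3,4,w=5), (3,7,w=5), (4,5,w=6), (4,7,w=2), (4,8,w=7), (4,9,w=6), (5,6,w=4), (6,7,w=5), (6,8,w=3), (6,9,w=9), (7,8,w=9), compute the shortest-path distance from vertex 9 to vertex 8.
8 (path: 9 -> 1 -> 8; weights 6 + 2 = 8)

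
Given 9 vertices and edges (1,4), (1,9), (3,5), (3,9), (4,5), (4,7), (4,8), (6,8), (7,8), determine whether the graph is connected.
No, it has 2 components: {1, 3, 4, 5, 6, 7, 8, 9}, {2}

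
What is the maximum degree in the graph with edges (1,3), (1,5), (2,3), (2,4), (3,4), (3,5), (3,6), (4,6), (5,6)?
5 (attained at vertex 3)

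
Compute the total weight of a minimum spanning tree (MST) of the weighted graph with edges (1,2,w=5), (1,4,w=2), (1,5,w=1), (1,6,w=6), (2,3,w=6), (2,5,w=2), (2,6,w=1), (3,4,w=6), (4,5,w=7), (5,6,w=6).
12 (MST edges: (1,4,w=2), (1,5,w=1), (2,3,w=6), (2,5,w=2), (2,6,w=1); sum of weights 2 + 1 + 6 + 2 + 1 = 12)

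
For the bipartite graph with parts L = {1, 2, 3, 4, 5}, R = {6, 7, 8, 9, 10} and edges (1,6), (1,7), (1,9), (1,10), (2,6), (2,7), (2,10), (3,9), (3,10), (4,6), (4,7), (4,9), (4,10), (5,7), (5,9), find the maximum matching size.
4 (matching: (1,10), (2,7), (3,9), (4,6); upper bound min(|L|,|R|) = min(5,5) = 5)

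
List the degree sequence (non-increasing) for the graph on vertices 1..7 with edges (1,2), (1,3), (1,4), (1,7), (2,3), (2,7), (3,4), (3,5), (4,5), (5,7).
[4, 4, 3, 3, 3, 3, 0] (degrees: deg(1)=4, deg(2)=3, deg(3)=4, deg(4)=3, deg(5)=3, deg(6)=0, deg(7)=3)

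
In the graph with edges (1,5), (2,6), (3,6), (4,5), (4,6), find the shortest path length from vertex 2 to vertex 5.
3 (path: 2 -> 6 -> 4 -> 5, 3 edges)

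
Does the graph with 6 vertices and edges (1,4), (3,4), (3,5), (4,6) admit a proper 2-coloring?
Yes. Partition: {1, 2, 3, 6}, {4, 5}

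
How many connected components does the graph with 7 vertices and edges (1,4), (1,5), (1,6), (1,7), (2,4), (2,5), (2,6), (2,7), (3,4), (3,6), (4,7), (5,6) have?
1 (components: {1, 2, 3, 4, 5, 6, 7})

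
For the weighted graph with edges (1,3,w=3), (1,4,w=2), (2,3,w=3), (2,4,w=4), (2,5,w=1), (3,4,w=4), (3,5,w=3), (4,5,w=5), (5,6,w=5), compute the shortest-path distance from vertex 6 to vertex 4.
10 (path: 6 -> 5 -> 4; weights 5 + 5 = 10)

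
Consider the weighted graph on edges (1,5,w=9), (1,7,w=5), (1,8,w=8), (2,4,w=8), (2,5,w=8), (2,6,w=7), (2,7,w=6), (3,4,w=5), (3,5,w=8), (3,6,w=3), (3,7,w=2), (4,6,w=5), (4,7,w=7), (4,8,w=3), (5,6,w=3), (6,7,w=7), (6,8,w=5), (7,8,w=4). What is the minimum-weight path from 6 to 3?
3 (path: 6 -> 3; weights 3 = 3)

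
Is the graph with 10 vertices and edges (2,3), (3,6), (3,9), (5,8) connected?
No, it has 6 components: {1}, {2, 3, 6, 9}, {4}, {5, 8}, {7}, {10}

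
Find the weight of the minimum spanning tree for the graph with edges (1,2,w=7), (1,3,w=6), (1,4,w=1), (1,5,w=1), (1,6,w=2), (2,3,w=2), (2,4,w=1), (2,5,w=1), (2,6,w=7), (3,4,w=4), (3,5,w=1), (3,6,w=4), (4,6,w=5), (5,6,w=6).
6 (MST edges: (1,4,w=1), (1,5,w=1), (1,6,w=2), (2,4,w=1), (3,5,w=1); sum of weights 1 + 1 + 2 + 1 + 1 = 6)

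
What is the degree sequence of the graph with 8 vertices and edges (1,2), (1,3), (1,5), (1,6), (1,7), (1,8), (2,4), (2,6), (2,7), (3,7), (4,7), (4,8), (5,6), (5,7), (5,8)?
[6, 5, 4, 4, 3, 3, 3, 2] (degrees: deg(1)=6, deg(2)=4, deg(3)=2, deg(4)=3, deg(5)=4, deg(6)=3, deg(7)=5, deg(8)=3)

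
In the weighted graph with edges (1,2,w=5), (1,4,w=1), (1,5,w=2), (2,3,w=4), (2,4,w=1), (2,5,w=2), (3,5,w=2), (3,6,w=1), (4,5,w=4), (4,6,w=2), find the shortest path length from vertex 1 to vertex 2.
2 (path: 1 -> 4 -> 2; weights 1 + 1 = 2)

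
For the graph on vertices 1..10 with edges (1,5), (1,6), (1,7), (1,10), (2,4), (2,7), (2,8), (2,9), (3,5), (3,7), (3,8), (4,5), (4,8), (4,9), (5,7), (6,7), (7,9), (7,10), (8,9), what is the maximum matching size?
5 (matching: (1,10), (2,9), (3,8), (4,5), (6,7); upper bound floor(n/2) = floor(10/2) = 5)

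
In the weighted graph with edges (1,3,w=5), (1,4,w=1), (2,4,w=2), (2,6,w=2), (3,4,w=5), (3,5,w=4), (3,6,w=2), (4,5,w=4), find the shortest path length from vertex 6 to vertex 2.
2 (path: 6 -> 2; weights 2 = 2)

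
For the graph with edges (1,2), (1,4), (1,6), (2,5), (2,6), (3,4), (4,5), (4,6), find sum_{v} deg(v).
16 (handshake: sum of degrees = 2|E| = 2 x 8 = 16)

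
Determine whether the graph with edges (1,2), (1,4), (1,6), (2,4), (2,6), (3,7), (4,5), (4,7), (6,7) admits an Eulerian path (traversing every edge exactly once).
No (6 vertices have odd degree: {1, 2, 3, 5, 6, 7}; Eulerian path requires 0 or 2)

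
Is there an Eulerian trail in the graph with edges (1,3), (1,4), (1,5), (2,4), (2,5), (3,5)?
Yes (the graph is connected and exactly 2 vertices have odd degree: {1, 5}; any Eulerian path must start and end at those)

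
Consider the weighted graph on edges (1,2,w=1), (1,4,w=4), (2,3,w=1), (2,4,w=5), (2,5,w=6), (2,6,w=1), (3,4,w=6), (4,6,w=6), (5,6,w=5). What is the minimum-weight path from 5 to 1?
7 (path: 5 -> 2 -> 1; weights 6 + 1 = 7)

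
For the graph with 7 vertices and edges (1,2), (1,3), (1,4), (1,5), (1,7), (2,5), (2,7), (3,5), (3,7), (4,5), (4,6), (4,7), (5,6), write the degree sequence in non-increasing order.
[5, 5, 4, 4, 3, 3, 2] (degrees: deg(1)=5, deg(2)=3, deg(3)=3, deg(4)=4, deg(5)=5, deg(6)=2, deg(7)=4)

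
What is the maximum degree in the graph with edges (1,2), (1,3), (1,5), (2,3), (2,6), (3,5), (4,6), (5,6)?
3 (attained at vertices 1, 2, 3, 5, 6)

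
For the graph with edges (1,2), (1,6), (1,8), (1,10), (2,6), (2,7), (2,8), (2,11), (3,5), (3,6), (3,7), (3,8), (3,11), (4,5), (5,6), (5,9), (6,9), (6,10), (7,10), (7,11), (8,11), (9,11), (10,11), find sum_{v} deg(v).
46 (handshake: sum of degrees = 2|E| = 2 x 23 = 46)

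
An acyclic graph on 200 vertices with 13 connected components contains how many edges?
187 (Each of the 13 component trees on V_i vertices has V_i - 1 edges; summing gives V - C = 200 - 13 = 187)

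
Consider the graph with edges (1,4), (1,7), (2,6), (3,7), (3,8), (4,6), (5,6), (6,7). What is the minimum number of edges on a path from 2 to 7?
2 (path: 2 -> 6 -> 7, 2 edges)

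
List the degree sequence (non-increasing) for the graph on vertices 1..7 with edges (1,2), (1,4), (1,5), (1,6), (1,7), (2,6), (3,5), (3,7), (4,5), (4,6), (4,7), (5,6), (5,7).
[5, 5, 4, 4, 4, 2, 2] (degrees: deg(1)=5, deg(2)=2, deg(3)=2, deg(4)=4, deg(5)=5, deg(6)=4, deg(7)=4)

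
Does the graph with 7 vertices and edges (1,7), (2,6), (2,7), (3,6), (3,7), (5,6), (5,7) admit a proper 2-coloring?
Yes. Partition: {1, 2, 3, 4, 5}, {6, 7}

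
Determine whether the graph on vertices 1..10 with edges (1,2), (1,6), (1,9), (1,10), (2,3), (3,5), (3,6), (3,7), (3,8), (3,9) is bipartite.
Yes. Partition: {1, 3, 4}, {2, 5, 6, 7, 8, 9, 10}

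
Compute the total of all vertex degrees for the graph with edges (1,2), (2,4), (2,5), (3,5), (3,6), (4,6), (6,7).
14 (handshake: sum of degrees = 2|E| = 2 x 7 = 14)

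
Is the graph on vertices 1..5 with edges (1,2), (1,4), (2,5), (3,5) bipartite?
Yes. Partition: {1, 5}, {2, 3, 4}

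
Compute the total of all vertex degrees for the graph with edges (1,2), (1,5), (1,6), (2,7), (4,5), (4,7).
12 (handshake: sum of degrees = 2|E| = 2 x 6 = 12)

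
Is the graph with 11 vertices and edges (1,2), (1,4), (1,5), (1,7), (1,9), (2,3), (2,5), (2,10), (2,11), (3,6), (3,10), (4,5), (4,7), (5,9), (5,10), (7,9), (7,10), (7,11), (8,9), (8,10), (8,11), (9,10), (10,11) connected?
Yes (BFS from 1 visits [1, 2, 4, 5, 7, 9, 3, 10, 11, 8, 6] — all 11 vertices reached)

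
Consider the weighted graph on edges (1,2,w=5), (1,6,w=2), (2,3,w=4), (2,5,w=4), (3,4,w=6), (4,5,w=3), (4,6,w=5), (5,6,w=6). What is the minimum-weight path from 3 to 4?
6 (path: 3 -> 4; weights 6 = 6)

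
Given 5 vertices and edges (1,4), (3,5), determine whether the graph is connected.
No, it has 3 components: {1, 4}, {2}, {3, 5}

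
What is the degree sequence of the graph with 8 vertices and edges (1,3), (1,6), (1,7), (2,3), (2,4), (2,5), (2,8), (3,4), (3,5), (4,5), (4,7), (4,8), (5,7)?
[5, 4, 4, 4, 3, 3, 2, 1] (degrees: deg(1)=3, deg(2)=4, deg(3)=4, deg(4)=5, deg(5)=4, deg(6)=1, deg(7)=3, deg(8)=2)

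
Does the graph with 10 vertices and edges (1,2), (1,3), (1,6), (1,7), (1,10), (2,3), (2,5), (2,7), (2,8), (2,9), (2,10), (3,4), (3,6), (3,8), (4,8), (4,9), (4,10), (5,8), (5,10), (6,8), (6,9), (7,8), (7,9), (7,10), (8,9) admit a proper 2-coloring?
No (odd cycle of length 3: 3 -> 1 -> 2 -> 3)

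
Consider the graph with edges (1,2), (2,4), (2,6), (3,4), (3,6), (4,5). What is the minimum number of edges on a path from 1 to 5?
3 (path: 1 -> 2 -> 4 -> 5, 3 edges)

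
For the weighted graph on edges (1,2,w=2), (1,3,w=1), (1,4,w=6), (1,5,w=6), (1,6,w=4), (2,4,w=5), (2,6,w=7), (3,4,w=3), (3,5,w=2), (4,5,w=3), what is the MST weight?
12 (MST edges: (1,2,w=2), (1,3,w=1), (1,6,w=4), (3,4,w=3), (3,5,w=2); sum of weights 2 + 1 + 4 + 3 + 2 = 12)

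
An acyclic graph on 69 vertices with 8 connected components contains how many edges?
61 (Each of the 8 component trees on V_i vertices has V_i - 1 edges; summing gives V - C = 69 - 8 = 61)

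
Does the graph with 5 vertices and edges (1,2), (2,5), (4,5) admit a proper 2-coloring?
Yes. Partition: {1, 3, 5}, {2, 4}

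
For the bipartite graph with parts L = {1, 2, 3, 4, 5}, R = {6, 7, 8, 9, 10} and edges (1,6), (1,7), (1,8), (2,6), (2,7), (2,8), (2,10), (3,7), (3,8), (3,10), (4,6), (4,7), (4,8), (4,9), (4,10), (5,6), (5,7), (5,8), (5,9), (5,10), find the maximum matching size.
5 (matching: (1,8), (2,10), (3,7), (4,9), (5,6); upper bound min(|L|,|R|) = min(5,5) = 5)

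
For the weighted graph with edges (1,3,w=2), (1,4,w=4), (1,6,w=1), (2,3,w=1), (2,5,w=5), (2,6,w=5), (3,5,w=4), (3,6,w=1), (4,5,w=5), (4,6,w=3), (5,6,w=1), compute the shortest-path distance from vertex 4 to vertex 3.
4 (path: 4 -> 6 -> 3; weights 3 + 1 = 4)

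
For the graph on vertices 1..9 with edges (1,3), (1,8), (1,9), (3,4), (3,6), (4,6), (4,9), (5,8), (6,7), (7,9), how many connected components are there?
2 (components: {1, 3, 4, 5, 6, 7, 8, 9}, {2})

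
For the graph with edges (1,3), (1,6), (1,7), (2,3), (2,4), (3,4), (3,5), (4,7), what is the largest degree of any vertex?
4 (attained at vertex 3)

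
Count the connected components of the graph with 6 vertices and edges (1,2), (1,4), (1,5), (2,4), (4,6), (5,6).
2 (components: {1, 2, 4, 5, 6}, {3})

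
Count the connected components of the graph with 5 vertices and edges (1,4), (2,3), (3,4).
2 (components: {1, 2, 3, 4}, {5})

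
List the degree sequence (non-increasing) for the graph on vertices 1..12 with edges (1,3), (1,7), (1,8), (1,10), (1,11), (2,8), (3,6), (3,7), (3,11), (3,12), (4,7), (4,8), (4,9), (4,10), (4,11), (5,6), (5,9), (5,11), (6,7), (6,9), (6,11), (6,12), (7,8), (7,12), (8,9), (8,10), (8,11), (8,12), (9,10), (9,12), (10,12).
[8, 6, 6, 6, 6, 6, 5, 5, 5, 5, 3, 1] (degrees: deg(1)=5, deg(2)=1, deg(3)=5, deg(4)=5, deg(5)=3, deg(6)=6, deg(7)=6, deg(8)=8, deg(9)=6, deg(10)=5, deg(11)=6, deg(12)=6)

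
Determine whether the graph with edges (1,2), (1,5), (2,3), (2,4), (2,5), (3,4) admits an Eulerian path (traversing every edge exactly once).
Yes — and in fact it has an Eulerian circuit (the graph is connected and all 5 vertices have even degree)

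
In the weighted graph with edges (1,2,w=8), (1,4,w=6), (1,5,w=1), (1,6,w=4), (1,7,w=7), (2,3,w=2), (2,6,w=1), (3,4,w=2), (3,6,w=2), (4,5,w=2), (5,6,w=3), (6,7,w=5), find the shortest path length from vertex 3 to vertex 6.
2 (path: 3 -> 6; weights 2 = 2)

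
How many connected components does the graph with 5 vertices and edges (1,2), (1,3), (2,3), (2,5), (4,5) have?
1 (components: {1, 2, 3, 4, 5})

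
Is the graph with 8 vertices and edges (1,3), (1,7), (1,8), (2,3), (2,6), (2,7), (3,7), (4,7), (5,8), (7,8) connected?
Yes (BFS from 1 visits [1, 3, 7, 8, 2, 4, 5, 6] — all 8 vertices reached)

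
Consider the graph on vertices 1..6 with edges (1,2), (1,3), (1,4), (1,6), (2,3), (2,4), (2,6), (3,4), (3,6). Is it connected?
No, it has 2 components: {1, 2, 3, 4, 6}, {5}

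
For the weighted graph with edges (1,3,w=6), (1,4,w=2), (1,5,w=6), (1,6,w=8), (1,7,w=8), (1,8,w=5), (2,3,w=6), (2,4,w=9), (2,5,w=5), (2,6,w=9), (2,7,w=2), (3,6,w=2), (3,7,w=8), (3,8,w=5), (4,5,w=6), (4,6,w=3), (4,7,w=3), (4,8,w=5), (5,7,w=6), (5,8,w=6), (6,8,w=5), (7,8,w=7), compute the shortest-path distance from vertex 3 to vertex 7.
8 (path: 3 -> 7; weights 8 = 8)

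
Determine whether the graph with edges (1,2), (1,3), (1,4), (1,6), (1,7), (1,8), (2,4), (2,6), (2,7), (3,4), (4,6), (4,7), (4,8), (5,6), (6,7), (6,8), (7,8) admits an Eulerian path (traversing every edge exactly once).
Yes (the graph is connected and exactly 2 vertices have odd degree: {5, 7}; any Eulerian path must start and end at those)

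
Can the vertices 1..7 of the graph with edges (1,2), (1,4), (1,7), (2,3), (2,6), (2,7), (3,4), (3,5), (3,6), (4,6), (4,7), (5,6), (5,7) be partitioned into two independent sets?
No (odd cycle of length 3: 4 -> 1 -> 7 -> 4)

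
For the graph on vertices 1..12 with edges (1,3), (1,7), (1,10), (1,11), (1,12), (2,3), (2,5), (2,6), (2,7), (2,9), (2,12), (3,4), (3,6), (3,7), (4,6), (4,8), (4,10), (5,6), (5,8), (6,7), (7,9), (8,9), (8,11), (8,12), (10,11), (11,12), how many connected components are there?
1 (components: {1, 2, 3, 4, 5, 6, 7, 8, 9, 10, 11, 12})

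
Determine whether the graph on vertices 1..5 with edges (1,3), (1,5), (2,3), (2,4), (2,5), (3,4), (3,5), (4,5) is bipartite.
No (odd cycle of length 3: 5 -> 1 -> 3 -> 5)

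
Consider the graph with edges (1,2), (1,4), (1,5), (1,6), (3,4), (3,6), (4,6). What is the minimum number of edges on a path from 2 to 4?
2 (path: 2 -> 1 -> 4, 2 edges)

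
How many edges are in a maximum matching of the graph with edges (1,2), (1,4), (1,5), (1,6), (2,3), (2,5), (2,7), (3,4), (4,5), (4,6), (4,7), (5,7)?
3 (matching: (1,6), (2,5), (4,7); upper bound floor(n/2) = floor(7/2) = 3)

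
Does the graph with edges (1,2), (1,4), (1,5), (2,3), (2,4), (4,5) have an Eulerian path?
No (4 vertices have odd degree: {1, 2, 3, 4}; Eulerian path requires 0 or 2)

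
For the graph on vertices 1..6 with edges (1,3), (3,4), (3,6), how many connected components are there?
3 (components: {1, 3, 4, 6}, {2}, {5})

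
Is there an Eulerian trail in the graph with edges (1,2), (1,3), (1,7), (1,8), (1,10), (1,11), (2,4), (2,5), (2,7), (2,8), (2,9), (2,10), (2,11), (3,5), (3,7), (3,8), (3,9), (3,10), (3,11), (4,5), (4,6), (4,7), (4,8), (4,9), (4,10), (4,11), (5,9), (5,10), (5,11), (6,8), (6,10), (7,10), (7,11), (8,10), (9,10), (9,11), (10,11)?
Yes (the graph is connected and exactly 2 vertices have odd degree: {3, 6}; any Eulerian path must start and end at those)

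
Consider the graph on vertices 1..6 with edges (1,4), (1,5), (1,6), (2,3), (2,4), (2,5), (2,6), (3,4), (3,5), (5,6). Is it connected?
Yes (BFS from 1 visits [1, 4, 5, 6, 2, 3] — all 6 vertices reached)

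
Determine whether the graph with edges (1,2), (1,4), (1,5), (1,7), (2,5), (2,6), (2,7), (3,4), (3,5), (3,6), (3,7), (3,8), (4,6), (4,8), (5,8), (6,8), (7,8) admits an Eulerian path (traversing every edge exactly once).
Yes (the graph is connected and exactly 2 vertices have odd degree: {3, 8}; any Eulerian path must start and end at those)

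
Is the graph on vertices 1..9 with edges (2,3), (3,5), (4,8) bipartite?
Yes. Partition: {1, 2, 4, 5, 6, 7, 9}, {3, 8}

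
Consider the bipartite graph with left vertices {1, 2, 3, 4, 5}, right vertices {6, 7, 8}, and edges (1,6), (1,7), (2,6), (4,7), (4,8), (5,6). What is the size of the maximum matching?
3 (matching: (1,7), (2,6), (4,8); upper bound min(|L|,|R|) = min(5,3) = 3)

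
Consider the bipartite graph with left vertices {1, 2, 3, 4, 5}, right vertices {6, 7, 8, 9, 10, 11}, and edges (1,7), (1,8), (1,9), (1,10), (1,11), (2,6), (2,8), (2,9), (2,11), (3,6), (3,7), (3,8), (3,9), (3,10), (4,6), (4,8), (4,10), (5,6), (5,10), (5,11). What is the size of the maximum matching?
5 (matching: (1,11), (2,9), (3,7), (4,8), (5,10); upper bound min(|L|,|R|) = min(5,6) = 5)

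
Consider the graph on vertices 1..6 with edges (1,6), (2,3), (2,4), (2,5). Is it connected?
No, it has 2 components: {1, 6}, {2, 3, 4, 5}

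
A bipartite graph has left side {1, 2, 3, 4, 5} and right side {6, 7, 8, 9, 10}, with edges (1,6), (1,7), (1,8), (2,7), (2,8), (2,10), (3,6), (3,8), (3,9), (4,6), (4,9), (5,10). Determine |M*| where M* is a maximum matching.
5 (matching: (1,8), (2,7), (3,9), (4,6), (5,10); upper bound min(|L|,|R|) = min(5,5) = 5)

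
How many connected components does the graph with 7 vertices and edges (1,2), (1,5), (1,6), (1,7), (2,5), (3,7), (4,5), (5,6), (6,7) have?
1 (components: {1, 2, 3, 4, 5, 6, 7})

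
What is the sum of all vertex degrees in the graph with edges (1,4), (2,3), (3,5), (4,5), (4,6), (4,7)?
12 (handshake: sum of degrees = 2|E| = 2 x 6 = 12)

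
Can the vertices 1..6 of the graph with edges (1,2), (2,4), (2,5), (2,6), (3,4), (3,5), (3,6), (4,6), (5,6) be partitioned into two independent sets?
No (odd cycle of length 3: 4 -> 2 -> 6 -> 4)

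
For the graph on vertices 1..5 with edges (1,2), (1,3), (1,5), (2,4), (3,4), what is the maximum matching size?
2 (matching: (1,5), (3,4); upper bound floor(n/2) = floor(5/2) = 2)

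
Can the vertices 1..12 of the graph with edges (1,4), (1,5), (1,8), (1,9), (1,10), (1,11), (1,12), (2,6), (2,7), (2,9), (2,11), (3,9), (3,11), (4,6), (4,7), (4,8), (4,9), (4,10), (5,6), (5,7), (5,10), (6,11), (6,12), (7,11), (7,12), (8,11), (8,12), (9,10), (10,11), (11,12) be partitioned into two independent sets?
No (odd cycle of length 3: 4 -> 1 -> 9 -> 4)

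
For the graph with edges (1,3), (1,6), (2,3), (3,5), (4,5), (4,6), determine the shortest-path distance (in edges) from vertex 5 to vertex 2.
2 (path: 5 -> 3 -> 2, 2 edges)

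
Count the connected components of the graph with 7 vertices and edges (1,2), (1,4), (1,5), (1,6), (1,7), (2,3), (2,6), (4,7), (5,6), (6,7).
1 (components: {1, 2, 3, 4, 5, 6, 7})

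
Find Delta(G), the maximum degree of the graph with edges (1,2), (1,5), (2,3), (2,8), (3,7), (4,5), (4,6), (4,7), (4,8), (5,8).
4 (attained at vertex 4)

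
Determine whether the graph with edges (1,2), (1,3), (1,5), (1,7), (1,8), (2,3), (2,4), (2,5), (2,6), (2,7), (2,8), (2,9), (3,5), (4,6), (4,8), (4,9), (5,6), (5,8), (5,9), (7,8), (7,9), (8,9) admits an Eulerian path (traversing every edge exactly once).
No (4 vertices have odd degree: {1, 3, 6, 9}; Eulerian path requires 0 or 2)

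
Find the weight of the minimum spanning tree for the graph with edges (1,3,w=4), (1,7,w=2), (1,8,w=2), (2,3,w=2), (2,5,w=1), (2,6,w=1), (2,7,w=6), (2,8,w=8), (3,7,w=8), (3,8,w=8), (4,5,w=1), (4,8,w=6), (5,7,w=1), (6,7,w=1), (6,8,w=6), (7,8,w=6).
10 (MST edges: (1,7,w=2), (1,8,w=2), (2,3,w=2), (2,5,w=1), (2,6,w=1), (4,5,w=1), (5,7,w=1); sum of weights 2 + 2 + 2 + 1 + 1 + 1 + 1 = 10)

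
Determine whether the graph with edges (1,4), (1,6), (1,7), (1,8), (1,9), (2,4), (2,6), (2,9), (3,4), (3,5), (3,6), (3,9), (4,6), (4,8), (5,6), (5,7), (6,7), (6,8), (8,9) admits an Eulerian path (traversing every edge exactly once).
No (6 vertices have odd degree: {1, 2, 4, 5, 6, 7}; Eulerian path requires 0 or 2)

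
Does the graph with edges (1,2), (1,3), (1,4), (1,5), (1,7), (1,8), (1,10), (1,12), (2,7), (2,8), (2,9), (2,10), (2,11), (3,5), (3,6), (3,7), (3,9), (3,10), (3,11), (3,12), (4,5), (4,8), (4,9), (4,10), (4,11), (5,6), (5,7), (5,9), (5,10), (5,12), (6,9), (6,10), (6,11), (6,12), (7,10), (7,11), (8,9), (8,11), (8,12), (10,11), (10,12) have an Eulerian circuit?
No (2 vertices have odd degree: {10, 11}; Eulerian circuit requires 0)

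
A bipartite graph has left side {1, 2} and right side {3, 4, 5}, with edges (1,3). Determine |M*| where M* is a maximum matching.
1 (matching: (1,3); upper bound min(|L|,|R|) = min(2,3) = 2)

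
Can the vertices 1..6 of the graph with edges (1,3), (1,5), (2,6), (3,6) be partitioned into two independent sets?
Yes. Partition: {1, 4, 6}, {2, 3, 5}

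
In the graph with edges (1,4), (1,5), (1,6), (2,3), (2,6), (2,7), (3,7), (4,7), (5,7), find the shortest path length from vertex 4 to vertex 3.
2 (path: 4 -> 7 -> 3, 2 edges)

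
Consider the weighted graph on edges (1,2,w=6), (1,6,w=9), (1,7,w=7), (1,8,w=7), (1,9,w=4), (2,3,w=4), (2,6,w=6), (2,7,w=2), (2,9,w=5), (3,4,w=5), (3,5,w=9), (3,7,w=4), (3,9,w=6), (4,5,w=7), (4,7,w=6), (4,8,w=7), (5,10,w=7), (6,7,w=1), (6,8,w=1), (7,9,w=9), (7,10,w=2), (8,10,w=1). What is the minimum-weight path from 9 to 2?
5 (path: 9 -> 2; weights 5 = 5)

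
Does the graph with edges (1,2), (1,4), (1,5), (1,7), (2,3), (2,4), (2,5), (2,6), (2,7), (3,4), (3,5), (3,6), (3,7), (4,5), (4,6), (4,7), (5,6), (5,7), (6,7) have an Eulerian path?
Yes (the graph is connected and exactly 2 vertices have odd degree: {3, 6}; any Eulerian path must start and end at those)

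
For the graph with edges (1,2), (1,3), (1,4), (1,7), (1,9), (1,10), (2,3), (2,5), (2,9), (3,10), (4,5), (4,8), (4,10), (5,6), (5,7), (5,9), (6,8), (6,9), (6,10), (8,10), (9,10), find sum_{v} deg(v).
42 (handshake: sum of degrees = 2|E| = 2 x 21 = 42)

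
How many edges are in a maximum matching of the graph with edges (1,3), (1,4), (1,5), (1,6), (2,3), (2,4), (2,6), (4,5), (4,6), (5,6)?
3 (matching: (1,4), (2,3), (5,6); upper bound floor(n/2) = floor(6/2) = 3)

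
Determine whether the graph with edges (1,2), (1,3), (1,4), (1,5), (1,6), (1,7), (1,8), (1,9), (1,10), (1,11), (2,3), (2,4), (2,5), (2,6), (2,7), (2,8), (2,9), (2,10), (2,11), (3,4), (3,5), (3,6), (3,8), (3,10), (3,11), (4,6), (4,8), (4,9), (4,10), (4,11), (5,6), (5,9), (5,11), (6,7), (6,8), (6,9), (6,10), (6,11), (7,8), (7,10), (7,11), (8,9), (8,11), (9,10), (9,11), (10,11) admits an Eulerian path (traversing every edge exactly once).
Yes — and in fact it has an Eulerian circuit (the graph is connected and all 11 vertices have even degree)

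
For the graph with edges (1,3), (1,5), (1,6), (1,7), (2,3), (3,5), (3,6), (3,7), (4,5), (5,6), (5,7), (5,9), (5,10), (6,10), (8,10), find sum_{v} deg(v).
30 (handshake: sum of degrees = 2|E| = 2 x 15 = 30)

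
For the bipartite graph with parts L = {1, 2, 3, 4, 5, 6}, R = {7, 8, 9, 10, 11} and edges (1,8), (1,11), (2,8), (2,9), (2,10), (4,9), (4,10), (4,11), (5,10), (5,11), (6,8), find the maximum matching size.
4 (matching: (1,11), (2,10), (4,9), (6,8); upper bound min(|L|,|R|) = min(6,5) = 5)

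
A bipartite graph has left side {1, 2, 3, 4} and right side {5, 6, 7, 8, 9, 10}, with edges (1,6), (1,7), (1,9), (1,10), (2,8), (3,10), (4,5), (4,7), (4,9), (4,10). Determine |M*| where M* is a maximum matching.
4 (matching: (1,7), (2,8), (3,10), (4,9); upper bound min(|L|,|R|) = min(4,6) = 4)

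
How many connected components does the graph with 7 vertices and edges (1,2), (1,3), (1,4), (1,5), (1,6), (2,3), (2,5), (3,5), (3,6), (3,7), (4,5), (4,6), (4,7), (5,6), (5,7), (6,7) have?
1 (components: {1, 2, 3, 4, 5, 6, 7})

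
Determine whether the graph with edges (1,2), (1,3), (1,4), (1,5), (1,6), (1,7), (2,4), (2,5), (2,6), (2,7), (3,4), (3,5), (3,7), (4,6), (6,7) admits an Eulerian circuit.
No (2 vertices have odd degree: {2, 5}; Eulerian circuit requires 0)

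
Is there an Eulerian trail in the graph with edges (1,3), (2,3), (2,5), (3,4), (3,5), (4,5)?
Yes (the graph is connected and exactly 2 vertices have odd degree: {1, 5}; any Eulerian path must start and end at those)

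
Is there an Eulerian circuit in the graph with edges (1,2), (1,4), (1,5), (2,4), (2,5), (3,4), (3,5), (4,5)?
No (2 vertices have odd degree: {1, 2}; Eulerian circuit requires 0)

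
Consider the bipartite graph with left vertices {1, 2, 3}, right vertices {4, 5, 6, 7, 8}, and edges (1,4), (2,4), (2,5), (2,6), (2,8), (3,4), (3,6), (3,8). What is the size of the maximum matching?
3 (matching: (1,4), (2,8), (3,6); upper bound min(|L|,|R|) = min(3,5) = 3)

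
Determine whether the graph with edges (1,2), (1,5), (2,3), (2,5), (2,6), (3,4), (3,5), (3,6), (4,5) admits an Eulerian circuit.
Yes (the graph is connected and all 6 vertices have even degree)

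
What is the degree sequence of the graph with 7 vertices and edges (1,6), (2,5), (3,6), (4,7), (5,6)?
[3, 2, 1, 1, 1, 1, 1] (degrees: deg(1)=1, deg(2)=1, deg(3)=1, deg(4)=1, deg(5)=2, deg(6)=3, deg(7)=1)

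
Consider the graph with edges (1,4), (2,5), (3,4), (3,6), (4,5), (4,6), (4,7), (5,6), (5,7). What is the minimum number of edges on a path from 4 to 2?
2 (path: 4 -> 5 -> 2, 2 edges)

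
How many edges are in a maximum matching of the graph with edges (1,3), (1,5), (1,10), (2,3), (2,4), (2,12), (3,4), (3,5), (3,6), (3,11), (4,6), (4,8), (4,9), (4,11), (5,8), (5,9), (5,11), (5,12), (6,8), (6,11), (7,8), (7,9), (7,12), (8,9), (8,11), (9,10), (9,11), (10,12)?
6 (matching: (1,10), (2,12), (3,6), (4,9), (5,11), (7,8); upper bound floor(n/2) = floor(12/2) = 6)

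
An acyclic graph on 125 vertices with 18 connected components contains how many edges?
107 (Each of the 18 component trees on V_i vertices has V_i - 1 edges; summing gives V - C = 125 - 18 = 107)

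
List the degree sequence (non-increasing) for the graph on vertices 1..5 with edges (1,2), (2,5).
[2, 1, 1, 0, 0] (degrees: deg(1)=1, deg(2)=2, deg(3)=0, deg(4)=0, deg(5)=1)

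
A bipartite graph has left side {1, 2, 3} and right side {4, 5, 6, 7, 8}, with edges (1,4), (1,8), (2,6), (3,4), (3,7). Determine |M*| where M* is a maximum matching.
3 (matching: (1,8), (2,6), (3,7); upper bound min(|L|,|R|) = min(3,5) = 3)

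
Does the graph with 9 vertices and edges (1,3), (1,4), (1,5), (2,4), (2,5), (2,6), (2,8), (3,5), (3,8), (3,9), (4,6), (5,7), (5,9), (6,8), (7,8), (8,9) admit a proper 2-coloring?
No (odd cycle of length 3: 5 -> 1 -> 3 -> 5)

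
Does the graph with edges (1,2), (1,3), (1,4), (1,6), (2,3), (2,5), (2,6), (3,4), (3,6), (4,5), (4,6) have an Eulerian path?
Yes — and in fact it has an Eulerian circuit (the graph is connected and all 6 vertices have even degree)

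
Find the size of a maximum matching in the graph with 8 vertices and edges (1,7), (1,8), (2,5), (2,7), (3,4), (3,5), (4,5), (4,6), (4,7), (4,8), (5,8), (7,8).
4 (matching: (1,8), (2,7), (3,5), (4,6); upper bound floor(n/2) = floor(8/2) = 4)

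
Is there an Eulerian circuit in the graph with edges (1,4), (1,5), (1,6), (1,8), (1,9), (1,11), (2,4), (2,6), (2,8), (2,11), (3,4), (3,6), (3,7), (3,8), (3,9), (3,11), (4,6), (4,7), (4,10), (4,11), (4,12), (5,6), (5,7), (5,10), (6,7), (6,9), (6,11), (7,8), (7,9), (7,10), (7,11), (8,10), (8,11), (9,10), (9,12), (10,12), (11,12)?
Yes (the graph is connected and all 12 vertices have even degree)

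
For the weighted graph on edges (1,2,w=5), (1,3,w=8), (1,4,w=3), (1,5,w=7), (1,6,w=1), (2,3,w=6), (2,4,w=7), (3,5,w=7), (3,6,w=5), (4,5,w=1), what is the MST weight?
15 (MST edges: (1,2,w=5), (1,4,w=3), (1,6,w=1), (3,6,w=5), (4,5,w=1); sum of weights 5 + 3 + 1 + 5 + 1 = 15)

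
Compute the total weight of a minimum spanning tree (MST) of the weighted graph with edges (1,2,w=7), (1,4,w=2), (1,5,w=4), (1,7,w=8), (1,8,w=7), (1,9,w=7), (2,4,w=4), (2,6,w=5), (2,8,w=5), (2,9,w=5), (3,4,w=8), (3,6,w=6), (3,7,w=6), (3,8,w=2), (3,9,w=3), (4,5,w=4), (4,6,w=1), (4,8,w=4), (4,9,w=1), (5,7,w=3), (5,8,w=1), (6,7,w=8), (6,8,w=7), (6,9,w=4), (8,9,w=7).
17 (MST edges: (1,4,w=2), (2,4,w=4), (3,8,w=2), (3,9,w=3), (4,6,w=1), (4,9,w=1), (5,7,w=3), (5,8,w=1); sum of weights 2 + 4 + 2 + 3 + 1 + 1 + 3 + 1 = 17)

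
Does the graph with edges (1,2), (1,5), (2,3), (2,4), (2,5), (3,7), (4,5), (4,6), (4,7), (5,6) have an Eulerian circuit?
Yes (the graph is connected and all 7 vertices have even degree)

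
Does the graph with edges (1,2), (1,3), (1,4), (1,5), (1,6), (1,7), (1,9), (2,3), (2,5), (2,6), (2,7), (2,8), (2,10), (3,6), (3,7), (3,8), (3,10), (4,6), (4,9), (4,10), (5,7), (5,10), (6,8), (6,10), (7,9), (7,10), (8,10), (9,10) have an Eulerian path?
Yes (the graph is connected and exactly 2 vertices have odd degree: {1, 2}; any Eulerian path must start and end at those)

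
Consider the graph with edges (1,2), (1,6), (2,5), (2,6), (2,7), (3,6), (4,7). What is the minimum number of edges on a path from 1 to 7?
2 (path: 1 -> 2 -> 7, 2 edges)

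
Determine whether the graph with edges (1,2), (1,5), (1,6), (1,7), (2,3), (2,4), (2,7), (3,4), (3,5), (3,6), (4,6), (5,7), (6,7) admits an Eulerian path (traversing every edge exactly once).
Yes (the graph is connected and exactly 2 vertices have odd degree: {4, 5}; any Eulerian path must start and end at those)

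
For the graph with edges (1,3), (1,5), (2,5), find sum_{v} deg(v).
6 (handshake: sum of degrees = 2|E| = 2 x 3 = 6)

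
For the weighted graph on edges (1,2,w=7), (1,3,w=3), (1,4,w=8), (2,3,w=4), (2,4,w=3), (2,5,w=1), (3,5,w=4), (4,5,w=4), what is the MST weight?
11 (MST edges: (1,3,w=3), (2,3,w=4), (2,4,w=3), (2,5,w=1); sum of weights 3 + 4 + 3 + 1 = 11)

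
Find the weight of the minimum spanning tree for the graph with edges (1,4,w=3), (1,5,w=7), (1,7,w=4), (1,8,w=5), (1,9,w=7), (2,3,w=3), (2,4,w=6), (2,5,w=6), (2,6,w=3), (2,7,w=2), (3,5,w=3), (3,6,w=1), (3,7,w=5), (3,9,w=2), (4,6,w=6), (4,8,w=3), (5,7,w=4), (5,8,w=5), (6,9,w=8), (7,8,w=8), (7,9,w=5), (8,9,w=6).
21 (MST edges: (1,4,w=3), (1,7,w=4), (2,3,w=3), (2,7,w=2), (3,5,w=3), (3,6,w=1), (3,9,w=2), (4,8,w=3); sum of weights 3 + 4 + 3 + 2 + 3 + 1 + 2 + 3 = 21)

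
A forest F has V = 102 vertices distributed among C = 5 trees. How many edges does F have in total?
97 (Each of the 5 component trees on V_i vertices has V_i - 1 edges; summing gives V - C = 102 - 5 = 97)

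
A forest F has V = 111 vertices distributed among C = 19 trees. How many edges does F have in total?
92 (Each of the 19 component trees on V_i vertices has V_i - 1 edges; summing gives V - C = 111 - 19 = 92)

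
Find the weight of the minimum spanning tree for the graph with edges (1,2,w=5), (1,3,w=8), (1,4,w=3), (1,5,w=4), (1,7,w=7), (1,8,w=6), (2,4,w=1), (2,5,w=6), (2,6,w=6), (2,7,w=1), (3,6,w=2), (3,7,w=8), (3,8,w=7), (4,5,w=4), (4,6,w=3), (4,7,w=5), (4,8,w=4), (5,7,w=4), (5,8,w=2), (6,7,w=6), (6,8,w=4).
16 (MST edges: (1,4,w=3), (1,5,w=4), (2,4,w=1), (2,7,w=1), (3,6,w=2), (4,6,w=3), (5,8,w=2); sum of weights 3 + 4 + 1 + 1 + 2 + 3 + 2 = 16)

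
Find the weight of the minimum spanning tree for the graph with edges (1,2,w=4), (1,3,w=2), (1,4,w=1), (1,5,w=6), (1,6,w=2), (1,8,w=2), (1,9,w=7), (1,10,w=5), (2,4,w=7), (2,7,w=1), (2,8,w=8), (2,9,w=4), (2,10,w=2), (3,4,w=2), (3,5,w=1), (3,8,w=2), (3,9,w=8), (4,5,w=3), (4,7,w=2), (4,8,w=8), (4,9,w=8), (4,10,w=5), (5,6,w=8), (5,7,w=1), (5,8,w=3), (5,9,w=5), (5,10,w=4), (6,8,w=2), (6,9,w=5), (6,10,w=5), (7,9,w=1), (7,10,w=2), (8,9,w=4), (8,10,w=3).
13 (MST edges: (1,3,w=2), (1,4,w=1), (1,6,w=2), (1,8,w=2), (2,7,w=1), (2,10,w=2), (3,5,w=1), (5,7,w=1), (7,9,w=1); sum of weights 2 + 1 + 2 + 2 + 1 + 2 + 1 + 1 + 1 = 13)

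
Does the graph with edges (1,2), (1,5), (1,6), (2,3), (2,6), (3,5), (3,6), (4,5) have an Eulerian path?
No (6 vertices have odd degree: {1, 2, 3, 4, 5, 6}; Eulerian path requires 0 or 2)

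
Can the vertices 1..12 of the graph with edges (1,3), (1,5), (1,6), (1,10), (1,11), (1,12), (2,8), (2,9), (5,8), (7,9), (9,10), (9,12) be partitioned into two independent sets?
Yes. Partition: {1, 4, 8, 9}, {2, 3, 5, 6, 7, 10, 11, 12}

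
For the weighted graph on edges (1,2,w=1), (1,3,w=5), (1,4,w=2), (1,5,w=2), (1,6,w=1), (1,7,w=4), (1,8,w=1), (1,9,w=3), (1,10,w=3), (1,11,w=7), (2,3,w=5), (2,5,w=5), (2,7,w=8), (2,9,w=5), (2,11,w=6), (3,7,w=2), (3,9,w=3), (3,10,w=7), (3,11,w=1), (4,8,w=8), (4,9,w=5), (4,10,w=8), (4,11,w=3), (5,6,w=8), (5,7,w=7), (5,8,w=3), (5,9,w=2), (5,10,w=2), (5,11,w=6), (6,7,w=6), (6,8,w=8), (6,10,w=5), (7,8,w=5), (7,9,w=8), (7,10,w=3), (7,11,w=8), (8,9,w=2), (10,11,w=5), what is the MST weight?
17 (MST edges: (1,2,w=1), (1,4,w=2), (1,5,w=2), (1,6,w=1), (1,8,w=1), (3,7,w=2), (3,9,w=3), (3,11,w=1), (5,9,w=2), (5,10,w=2); sum of weights 1 + 2 + 2 + 1 + 1 + 2 + 3 + 1 + 2 + 2 = 17)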